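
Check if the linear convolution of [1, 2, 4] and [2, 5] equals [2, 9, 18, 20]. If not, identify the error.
Recompute linear convolution of [1, 2, 4] and [2, 5]: y[0] = 1×2 = 2; y[1] = 1×5 + 2×2 = 9; y[2] = 2×5 + 4×2 = 18; y[3] = 4×5 = 20 → [2, 9, 18, 20]. Given [2, 9, 18, 20] matches, so answer: Yes

Yes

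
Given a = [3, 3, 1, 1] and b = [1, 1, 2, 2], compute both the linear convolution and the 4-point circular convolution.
Linear: y_lin[0] = 3×1 = 3; y_lin[1] = 3×1 + 3×1 = 6; y_lin[2] = 3×2 + 3×1 + 1×1 = 10; y_lin[3] = 3×2 + 3×2 + 1×1 + 1×1 = 14; y_lin[4] = 3×2 + 1×2 + 1×1 = 9; y_lin[5] = 1×2 + 1×2 = 4; y_lin[6] = 1×2 = 2 → [3, 6, 10, 14, 9, 4, 2]. Circular (length 4): y[0] = 3×1 + 3×2 + 1×2 + 1×1 = 12; y[1] = 3×1 + 3×1 + 1×2 + 1×2 = 10; y[2] = 3×2 + 3×1 + 1×1 + 1×2 = 12; y[3] = 3×2 + 3×2 + 1×1 + 1×1 = 14 → [12, 10, 12, 14]

Linear: [3, 6, 10, 14, 9, 4, 2], Circular: [12, 10, 12, 14]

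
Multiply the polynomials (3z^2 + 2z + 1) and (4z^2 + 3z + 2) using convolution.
Ascending coefficients: a = [1, 2, 3], b = [2, 3, 4]. c[0] = 1×2 = 2; c[1] = 1×3 + 2×2 = 7; c[2] = 1×4 + 2×3 + 3×2 = 16; c[3] = 2×4 + 3×3 = 17; c[4] = 3×4 = 12. Result coefficients: [2, 7, 16, 17, 12] → 12z^4 + 17z^3 + 16z^2 + 7z + 2

12z^4 + 17z^3 + 16z^2 + 7z + 2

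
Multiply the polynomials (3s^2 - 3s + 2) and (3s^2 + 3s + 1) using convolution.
Ascending coefficients: a = [2, -3, 3], b = [1, 3, 3]. c[0] = 2×1 = 2; c[1] = 2×3 + -3×1 = 3; c[2] = 2×3 + -3×3 + 3×1 = 0; c[3] = -3×3 + 3×3 = 0; c[4] = 3×3 = 9. Result coefficients: [2, 3, 0, 0, 9] → 9s^4 + 3s + 2

9s^4 + 3s + 2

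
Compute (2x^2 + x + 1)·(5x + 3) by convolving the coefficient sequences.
Ascending coefficients: a = [1, 1, 2], b = [3, 5]. c[0] = 1×3 = 3; c[1] = 1×5 + 1×3 = 8; c[2] = 1×5 + 2×3 = 11; c[3] = 2×5 = 10. Result coefficients: [3, 8, 11, 10] → 10x^3 + 11x^2 + 8x + 3

10x^3 + 11x^2 + 8x + 3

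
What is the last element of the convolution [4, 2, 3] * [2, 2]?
Use y[k] = Σ_i a[i]·b[k-i] at k=3. y[3] = 3×2 = 6

6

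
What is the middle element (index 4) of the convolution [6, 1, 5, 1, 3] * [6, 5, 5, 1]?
Use y[k] = Σ_i a[i]·b[k-i] at k=4. y[4] = 1×1 + 5×5 + 1×5 + 3×6 = 49

49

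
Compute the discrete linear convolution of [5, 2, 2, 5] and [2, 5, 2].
y[0] = 5×2 = 10; y[1] = 5×5 + 2×2 = 29; y[2] = 5×2 + 2×5 + 2×2 = 24; y[3] = 2×2 + 2×5 + 5×2 = 24; y[4] = 2×2 + 5×5 = 29; y[5] = 5×2 = 10

[10, 29, 24, 24, 29, 10]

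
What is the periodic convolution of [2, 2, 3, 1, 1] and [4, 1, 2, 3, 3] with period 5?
Use y[k] = Σ_j x[j]·h[(k-j) mod 5]. y[0] = 2×4 + 2×3 + 3×3 + 1×2 + 1×1 = 26; y[1] = 2×1 + 2×4 + 3×3 + 1×3 + 1×2 = 24; y[2] = 2×2 + 2×1 + 3×4 + 1×3 + 1×3 = 24; y[3] = 2×3 + 2×2 + 3×1 + 1×4 + 1×3 = 20; y[4] = 2×3 + 2×3 + 3×2 + 1×1 + 1×4 = 23. Result: [26, 24, 24, 20, 23]

[26, 24, 24, 20, 23]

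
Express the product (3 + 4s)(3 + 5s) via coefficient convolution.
Ascending coefficients: a = [3, 4], b = [3, 5]. c[0] = 3×3 = 9; c[1] = 3×5 + 4×3 = 27; c[2] = 4×5 = 20. Result coefficients: [9, 27, 20] → 9 + 27s + 20s^2

9 + 27s + 20s^2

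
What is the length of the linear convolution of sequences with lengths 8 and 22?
Linear/full convolution length: m + n - 1 = 8 + 22 - 1 = 29

29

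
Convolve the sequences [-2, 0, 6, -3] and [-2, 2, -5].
y[0] = -2×-2 = 4; y[1] = -2×2 + 0×-2 = -4; y[2] = -2×-5 + 0×2 + 6×-2 = -2; y[3] = 0×-5 + 6×2 + -3×-2 = 18; y[4] = 6×-5 + -3×2 = -36; y[5] = -3×-5 = 15

[4, -4, -2, 18, -36, 15]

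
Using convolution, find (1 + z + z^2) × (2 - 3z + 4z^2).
Ascending coefficients: a = [1, 1, 1], b = [2, -3, 4]. c[0] = 1×2 = 2; c[1] = 1×-3 + 1×2 = -1; c[2] = 1×4 + 1×-3 + 1×2 = 3; c[3] = 1×4 + 1×-3 = 1; c[4] = 1×4 = 4. Result coefficients: [2, -1, 3, 1, 4] → 2 - z + 3z^2 + z^3 + 4z^4

2 - z + 3z^2 + z^3 + 4z^4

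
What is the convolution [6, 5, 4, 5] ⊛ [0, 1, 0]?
y[0] = 6×0 = 0; y[1] = 6×1 + 5×0 = 6; y[2] = 6×0 + 5×1 + 4×0 = 5; y[3] = 5×0 + 4×1 + 5×0 = 4; y[4] = 4×0 + 5×1 = 5; y[5] = 5×0 = 0

[0, 6, 5, 4, 5, 0]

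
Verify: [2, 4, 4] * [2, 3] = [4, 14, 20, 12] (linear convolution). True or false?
Recompute linear convolution of [2, 4, 4] and [2, 3]: y[0] = 2×2 = 4; y[1] = 2×3 + 4×2 = 14; y[2] = 4×3 + 4×2 = 20; y[3] = 4×3 = 12 → [4, 14, 20, 12]. Given [4, 14, 20, 12] matches, so answer: Yes

Yes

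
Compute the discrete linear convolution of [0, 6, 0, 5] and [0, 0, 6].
y[0] = 0×0 = 0; y[1] = 0×0 + 6×0 = 0; y[2] = 0×6 + 6×0 + 0×0 = 0; y[3] = 6×6 + 0×0 + 5×0 = 36; y[4] = 0×6 + 5×0 = 0; y[5] = 5×6 = 30

[0, 0, 0, 36, 0, 30]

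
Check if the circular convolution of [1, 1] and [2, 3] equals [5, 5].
Recompute circular convolution of [1, 1] and [2, 3]: y[0] = 1×2 + 1×3 = 5; y[1] = 1×3 + 1×2 = 5 → [5, 5]. Given [5, 5] matches, so answer: Yes

Yes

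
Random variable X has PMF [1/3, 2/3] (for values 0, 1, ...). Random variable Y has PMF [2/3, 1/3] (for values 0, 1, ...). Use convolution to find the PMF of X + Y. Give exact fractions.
P(X+Y=k) = Σ_i P(X=i)·P(Y=k-i) — a convolution of [1/3, 2/3] and [2/3, 1/3]. P(X+Y=0) = (1/3)×(2/3) = 2/9; P(X+Y=1) = (1/3)×(1/3) + (2/3)×(2/3) = 1/9 + 4/9 = 5/9; P(X+Y=2) = (2/3)×(1/3) = 2/9. PMF: [2/9, 5/9, 2/9] (sums to 1 ✓)

[2/9, 5/9, 2/9]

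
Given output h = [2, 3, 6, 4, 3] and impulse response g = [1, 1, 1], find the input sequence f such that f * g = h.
Deconvolve h=[2, 3, 6, 4, 3] by g=[1, 1, 1]. Since g[0]=1, solve forward: f[0] = h[0] / 1 = 2; f[1] = (h[1] - 2×1) / 1 = 1; f[2] = (h[2] - 1×1 - 2×1) / 1 = 3. So f = [2, 1, 3]. Check by forward convolution: h[0] = 2×1 = 2; h[1] = 2×1 + 1×1 = 3; h[2] = 2×1 + 1×1 + 3×1 = 6; h[3] = 1×1 + 3×1 = 4; h[4] = 3×1 = 3

[2, 1, 3]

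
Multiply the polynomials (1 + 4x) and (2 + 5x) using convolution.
Ascending coefficients: a = [1, 4], b = [2, 5]. c[0] = 1×2 = 2; c[1] = 1×5 + 4×2 = 13; c[2] = 4×5 = 20. Result coefficients: [2, 13, 20] → 2 + 13x + 20x^2

2 + 13x + 20x^2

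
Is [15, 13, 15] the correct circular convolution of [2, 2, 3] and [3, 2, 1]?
Recompute circular convolution of [2, 2, 3] and [3, 2, 1]: y[0] = 2×3 + 2×1 + 3×2 = 14; y[1] = 2×2 + 2×3 + 3×1 = 13; y[2] = 2×1 + 2×2 + 3×3 = 15 → [14, 13, 15]. Compare to given [15, 13, 15]: they differ at index 0: given 15, correct 14, so answer: No

No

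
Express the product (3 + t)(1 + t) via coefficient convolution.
Ascending coefficients: a = [3, 1], b = [1, 1]. c[0] = 3×1 = 3; c[1] = 3×1 + 1×1 = 4; c[2] = 1×1 = 1. Result coefficients: [3, 4, 1] → 3 + 4t + t^2

3 + 4t + t^2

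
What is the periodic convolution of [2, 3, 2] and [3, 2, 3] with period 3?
Use y[k] = Σ_j x[j]·h[(k-j) mod 3]. y[0] = 2×3 + 3×3 + 2×2 = 19; y[1] = 2×2 + 3×3 + 2×3 = 19; y[2] = 2×3 + 3×2 + 2×3 = 18. Result: [19, 19, 18]

[19, 19, 18]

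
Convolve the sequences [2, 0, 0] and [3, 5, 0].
y[0] = 2×3 = 6; y[1] = 2×5 + 0×3 = 10; y[2] = 2×0 + 0×5 + 0×3 = 0; y[3] = 0×0 + 0×5 = 0; y[4] = 0×0 = 0

[6, 10, 0, 0, 0]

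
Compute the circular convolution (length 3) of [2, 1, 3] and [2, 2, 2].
Use y[k] = Σ_j u[j]·v[(k-j) mod 3]. y[0] = 2×2 + 1×2 + 3×2 = 12; y[1] = 2×2 + 1×2 + 3×2 = 12; y[2] = 2×2 + 1×2 + 3×2 = 12. Result: [12, 12, 12]

[12, 12, 12]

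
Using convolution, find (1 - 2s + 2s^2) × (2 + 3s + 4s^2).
Ascending coefficients: a = [1, -2, 2], b = [2, 3, 4]. c[0] = 1×2 = 2; c[1] = 1×3 + -2×2 = -1; c[2] = 1×4 + -2×3 + 2×2 = 2; c[3] = -2×4 + 2×3 = -2; c[4] = 2×4 = 8. Result coefficients: [2, -1, 2, -2, 8] → 2 - s + 2s^2 - 2s^3 + 8s^4

2 - s + 2s^2 - 2s^3 + 8s^4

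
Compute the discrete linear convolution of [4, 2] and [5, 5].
y[0] = 4×5 = 20; y[1] = 4×5 + 2×5 = 30; y[2] = 2×5 = 10

[20, 30, 10]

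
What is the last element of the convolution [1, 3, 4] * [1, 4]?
Use y[k] = Σ_i a[i]·b[k-i] at k=3. y[3] = 4×4 = 16

16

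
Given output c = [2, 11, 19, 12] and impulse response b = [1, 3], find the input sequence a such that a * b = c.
Deconvolve c=[2, 11, 19, 12] by b=[1, 3]. Since b[0]=1, solve forward: a[0] = c[0] / 1 = 2; a[1] = (c[1] - 2×3) / 1 = 5; a[2] = (c[2] - 5×3) / 1 = 4. So a = [2, 5, 4]. Check by forward convolution: c[0] = 2×1 = 2; c[1] = 2×3 + 5×1 = 11; c[2] = 5×3 + 4×1 = 19; c[3] = 4×3 = 12

[2, 5, 4]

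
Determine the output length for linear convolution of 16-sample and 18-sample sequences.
Linear/full convolution length: m + n - 1 = 16 + 18 - 1 = 33

33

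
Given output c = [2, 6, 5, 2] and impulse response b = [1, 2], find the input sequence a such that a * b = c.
Deconvolve c=[2, 6, 5, 2] by b=[1, 2]. Since b[0]=1, solve forward: a[0] = c[0] / 1 = 2; a[1] = (c[1] - 2×2) / 1 = 2; a[2] = (c[2] - 2×2) / 1 = 1. So a = [2, 2, 1]. Check by forward convolution: c[0] = 2×1 = 2; c[1] = 2×2 + 2×1 = 6; c[2] = 2×2 + 1×1 = 5; c[3] = 1×2 = 2

[2, 2, 1]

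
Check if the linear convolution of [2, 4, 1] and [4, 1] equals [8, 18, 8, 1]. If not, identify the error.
Recompute linear convolution of [2, 4, 1] and [4, 1]: y[0] = 2×4 = 8; y[1] = 2×1 + 4×4 = 18; y[2] = 4×1 + 1×4 = 8; y[3] = 1×1 = 1 → [8, 18, 8, 1]. Given [8, 18, 8, 1] matches, so answer: Yes

Yes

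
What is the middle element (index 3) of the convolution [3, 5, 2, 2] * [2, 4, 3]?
Use y[k] = Σ_i a[i]·b[k-i] at k=3. y[3] = 5×3 + 2×4 + 2×2 = 27

27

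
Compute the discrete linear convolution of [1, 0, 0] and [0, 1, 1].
y[0] = 1×0 = 0; y[1] = 1×1 + 0×0 = 1; y[2] = 1×1 + 0×1 + 0×0 = 1; y[3] = 0×1 + 0×1 = 0; y[4] = 0×1 = 0

[0, 1, 1, 0, 0]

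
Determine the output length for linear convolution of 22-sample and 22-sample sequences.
Linear/full convolution length: m + n - 1 = 22 + 22 - 1 = 43

43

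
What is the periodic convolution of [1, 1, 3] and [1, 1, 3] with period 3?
Use y[k] = Σ_j s[j]·t[(k-j) mod 3]. y[0] = 1×1 + 1×3 + 3×1 = 7; y[1] = 1×1 + 1×1 + 3×3 = 11; y[2] = 1×3 + 1×1 + 3×1 = 7. Result: [7, 11, 7]

[7, 11, 7]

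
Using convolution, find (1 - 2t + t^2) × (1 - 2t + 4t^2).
Ascending coefficients: a = [1, -2, 1], b = [1, -2, 4]. c[0] = 1×1 = 1; c[1] = 1×-2 + -2×1 = -4; c[2] = 1×4 + -2×-2 + 1×1 = 9; c[3] = -2×4 + 1×-2 = -10; c[4] = 1×4 = 4. Result coefficients: [1, -4, 9, -10, 4] → 1 - 4t + 9t^2 - 10t^3 + 4t^4

1 - 4t + 9t^2 - 10t^3 + 4t^4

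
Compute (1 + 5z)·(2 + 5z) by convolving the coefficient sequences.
Ascending coefficients: a = [1, 5], b = [2, 5]. c[0] = 1×2 = 2; c[1] = 1×5 + 5×2 = 15; c[2] = 5×5 = 25. Result coefficients: [2, 15, 25] → 2 + 15z + 25z^2

2 + 15z + 25z^2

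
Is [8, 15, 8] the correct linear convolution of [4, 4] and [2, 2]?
Recompute linear convolution of [4, 4] and [2, 2]: y[0] = 4×2 = 8; y[1] = 4×2 + 4×2 = 16; y[2] = 4×2 = 8 → [8, 16, 8]. Compare to given [8, 15, 8]: they differ at index 1: given 15, correct 16, so answer: No

No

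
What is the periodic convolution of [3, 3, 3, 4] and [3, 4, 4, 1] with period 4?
Use y[k] = Σ_j u[j]·v[(k-j) mod 4]. y[0] = 3×3 + 3×1 + 3×4 + 4×4 = 40; y[1] = 3×4 + 3×3 + 3×1 + 4×4 = 40; y[2] = 3×4 + 3×4 + 3×3 + 4×1 = 37; y[3] = 3×1 + 3×4 + 3×4 + 4×3 = 39. Result: [40, 40, 37, 39]

[40, 40, 37, 39]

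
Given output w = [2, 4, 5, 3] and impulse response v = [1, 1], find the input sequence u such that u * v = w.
Deconvolve w=[2, 4, 5, 3] by v=[1, 1]. Since v[0]=1, solve forward: u[0] = w[0] / 1 = 2; u[1] = (w[1] - 2×1) / 1 = 2; u[2] = (w[2] - 2×1) / 1 = 3. So u = [2, 2, 3]. Check by forward convolution: w[0] = 2×1 = 2; w[1] = 2×1 + 2×1 = 4; w[2] = 2×1 + 3×1 = 5; w[3] = 3×1 = 3

[2, 2, 3]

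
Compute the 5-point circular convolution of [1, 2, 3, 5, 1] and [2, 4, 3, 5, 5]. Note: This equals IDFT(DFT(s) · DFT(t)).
Either evaluate y[k] = Σ_j s[j]·t[(k-j) mod 5] directly, or use IDFT(DFT(s) · DFT(t)). y[0] = 1×2 + 2×5 + 3×5 + 5×3 + 1×4 = 46; y[1] = 1×4 + 2×2 + 3×5 + 5×5 + 1×3 = 51; y[2] = 1×3 + 2×4 + 3×2 + 5×5 + 1×5 = 47; y[3] = 1×5 + 2×3 + 3×4 + 5×2 + 1×5 = 38; y[4] = 1×5 + 2×5 + 3×3 + 5×4 + 1×2 = 46. Result: [46, 51, 47, 38, 46]

[46, 51, 47, 38, 46]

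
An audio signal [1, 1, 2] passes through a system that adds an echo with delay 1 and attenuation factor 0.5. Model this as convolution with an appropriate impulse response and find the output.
Direct-path + delayed-attenuated-path model → impulse response h = [1, 0.5] (1 at lag 0, 0.5 at lag 1). Output y[n] = x[n] + 0.5·x[n - 1] (with x[n] = 0 outside 0..2): y[0] = 1 + 0.5×0 = 1; y[1] = 1 + 0.5×1 = 1.5; y[2] = 2 + 0.5×1 = 2.5; y[3] = 0 + 0.5×2 = 1.0. So y = [1, 1.5, 2.5, 1.0]

[1, 1.5, 2.5, 1.0]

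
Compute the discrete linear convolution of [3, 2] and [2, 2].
y[0] = 3×2 = 6; y[1] = 3×2 + 2×2 = 10; y[2] = 2×2 = 4

[6, 10, 4]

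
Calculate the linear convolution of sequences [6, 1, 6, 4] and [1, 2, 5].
y[0] = 6×1 = 6; y[1] = 6×2 + 1×1 = 13; y[2] = 6×5 + 1×2 + 6×1 = 38; y[3] = 1×5 + 6×2 + 4×1 = 21; y[4] = 6×5 + 4×2 = 38; y[5] = 4×5 = 20

[6, 13, 38, 21, 38, 20]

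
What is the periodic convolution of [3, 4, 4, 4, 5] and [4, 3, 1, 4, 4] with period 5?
Use y[k] = Σ_j f[j]·g[(k-j) mod 5]. y[0] = 3×4 + 4×4 + 4×4 + 4×1 + 5×3 = 63; y[1] = 3×3 + 4×4 + 4×4 + 4×4 + 5×1 = 62; y[2] = 3×1 + 4×3 + 4×4 + 4×4 + 5×4 = 67; y[3] = 3×4 + 4×1 + 4×3 + 4×4 + 5×4 = 64; y[4] = 3×4 + 4×4 + 4×1 + 4×3 + 5×4 = 64. Result: [63, 62, 67, 64, 64]

[63, 62, 67, 64, 64]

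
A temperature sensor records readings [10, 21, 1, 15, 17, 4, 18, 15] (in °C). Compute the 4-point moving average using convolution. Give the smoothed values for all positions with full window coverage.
4-point moving average kernel = [1, 1, 1, 1]. Apply in 'valid' mode (full window coverage): avg[0] = (10 + 21 + 1 + 15) / 4 = 11.75; avg[1] = (21 + 1 + 15 + 17) / 4 = 13.5; avg[2] = (1 + 15 + 17 + 4) / 4 = 9.25; avg[3] = (15 + 17 + 4 + 18) / 4 = 13.5; avg[4] = (17 + 4 + 18 + 15) / 4 = 13.5. Smoothed values: [11.75, 13.5, 9.25, 13.5, 13.5]

[11.75, 13.5, 9.25, 13.5, 13.5]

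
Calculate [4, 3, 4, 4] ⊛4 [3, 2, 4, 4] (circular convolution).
Use y[k] = Σ_j f[j]·g[(k-j) mod 4]. y[0] = 4×3 + 3×4 + 4×4 + 4×2 = 48; y[1] = 4×2 + 3×3 + 4×4 + 4×4 = 49; y[2] = 4×4 + 3×2 + 4×3 + 4×4 = 50; y[3] = 4×4 + 3×4 + 4×2 + 4×3 = 48. Result: [48, 49, 50, 48]

[48, 49, 50, 48]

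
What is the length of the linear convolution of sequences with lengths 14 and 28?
Linear/full convolution length: m + n - 1 = 14 + 28 - 1 = 41

41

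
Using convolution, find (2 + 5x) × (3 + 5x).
Ascending coefficients: a = [2, 5], b = [3, 5]. c[0] = 2×3 = 6; c[1] = 2×5 + 5×3 = 25; c[2] = 5×5 = 25. Result coefficients: [6, 25, 25] → 6 + 25x + 25x^2

6 + 25x + 25x^2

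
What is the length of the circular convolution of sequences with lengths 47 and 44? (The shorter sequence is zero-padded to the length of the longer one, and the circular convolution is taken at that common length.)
Circular convolution (zero-padding the shorter input) has length max(m, n) = max(47, 44) = 47

47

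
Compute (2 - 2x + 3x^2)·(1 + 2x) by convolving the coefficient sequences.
Ascending coefficients: a = [2, -2, 3], b = [1, 2]. c[0] = 2×1 = 2; c[1] = 2×2 + -2×1 = 2; c[2] = -2×2 + 3×1 = -1; c[3] = 3×2 = 6. Result coefficients: [2, 2, -1, 6] → 2 + 2x - x^2 + 6x^3

2 + 2x - x^2 + 6x^3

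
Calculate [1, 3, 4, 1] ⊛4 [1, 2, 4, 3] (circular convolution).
Use y[k] = Σ_j f[j]·g[(k-j) mod 4]. y[0] = 1×1 + 3×3 + 4×4 + 1×2 = 28; y[1] = 1×2 + 3×1 + 4×3 + 1×4 = 21; y[2] = 1×4 + 3×2 + 4×1 + 1×3 = 17; y[3] = 1×3 + 3×4 + 4×2 + 1×1 = 24. Result: [28, 21, 17, 24]

[28, 21, 17, 24]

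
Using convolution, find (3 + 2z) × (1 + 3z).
Ascending coefficients: a = [3, 2], b = [1, 3]. c[0] = 3×1 = 3; c[1] = 3×3 + 2×1 = 11; c[2] = 2×3 = 6. Result coefficients: [3, 11, 6] → 3 + 11z + 6z^2

3 + 11z + 6z^2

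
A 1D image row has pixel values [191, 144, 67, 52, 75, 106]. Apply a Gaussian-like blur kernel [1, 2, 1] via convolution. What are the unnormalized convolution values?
Convolve image row [191, 144, 67, 52, 75, 106] with kernel [1, 2, 1]: y[0] = 191×1 = 191; y[1] = 191×2 + 144×1 = 526; y[2] = 191×1 + 144×2 + 67×1 = 546; y[3] = 144×1 + 67×2 + 52×1 = 330; y[4] = 67×1 + 52×2 + 75×1 = 246; y[5] = 52×1 + 75×2 + 106×1 = 308; y[6] = 75×1 + 106×2 = 287; y[7] = 106×1 = 106 → [191, 526, 546, 330, 246, 308, 287, 106]. Normalization factor = sum(kernel) = 4.

[191, 526, 546, 330, 246, 308, 287, 106]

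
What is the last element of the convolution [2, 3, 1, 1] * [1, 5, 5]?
Use y[k] = Σ_i a[i]·b[k-i] at k=5. y[5] = 1×5 = 5

5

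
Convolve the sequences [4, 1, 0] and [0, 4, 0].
y[0] = 4×0 = 0; y[1] = 4×4 + 1×0 = 16; y[2] = 4×0 + 1×4 + 0×0 = 4; y[3] = 1×0 + 0×4 = 0; y[4] = 0×0 = 0

[0, 16, 4, 0, 0]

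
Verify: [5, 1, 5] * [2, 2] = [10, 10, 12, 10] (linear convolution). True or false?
Recompute linear convolution of [5, 1, 5] and [2, 2]: y[0] = 5×2 = 10; y[1] = 5×2 + 1×2 = 12; y[2] = 1×2 + 5×2 = 12; y[3] = 5×2 = 10 → [10, 12, 12, 10]. Compare to given [10, 10, 12, 10]: they differ at index 1: given 10, correct 12, so answer: No

No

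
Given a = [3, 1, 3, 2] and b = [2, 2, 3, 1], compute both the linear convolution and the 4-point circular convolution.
Linear: y_lin[0] = 3×2 = 6; y_lin[1] = 3×2 + 1×2 = 8; y_lin[2] = 3×3 + 1×2 + 3×2 = 17; y_lin[3] = 3×1 + 1×3 + 3×2 + 2×2 = 16; y_lin[4] = 1×1 + 3×3 + 2×2 = 14; y_lin[5] = 3×1 + 2×3 = 9; y_lin[6] = 2×1 = 2 → [6, 8, 17, 16, 14, 9, 2]. Circular (length 4): y[0] = 3×2 + 1×1 + 3×3 + 2×2 = 20; y[1] = 3×2 + 1×2 + 3×1 + 2×3 = 17; y[2] = 3×3 + 1×2 + 3×2 + 2×1 = 19; y[3] = 3×1 + 1×3 + 3×2 + 2×2 = 16 → [20, 17, 19, 16]

Linear: [6, 8, 17, 16, 14, 9, 2], Circular: [20, 17, 19, 16]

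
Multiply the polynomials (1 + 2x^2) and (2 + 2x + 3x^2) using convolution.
Ascending coefficients: a = [1, 0, 2], b = [2, 2, 3]. c[0] = 1×2 = 2; c[1] = 1×2 + 0×2 = 2; c[2] = 1×3 + 0×2 + 2×2 = 7; c[3] = 0×3 + 2×2 = 4; c[4] = 2×3 = 6. Result coefficients: [2, 2, 7, 4, 6] → 2 + 2x + 7x^2 + 4x^3 + 6x^4

2 + 2x + 7x^2 + 4x^3 + 6x^4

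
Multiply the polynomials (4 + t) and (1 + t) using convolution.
Ascending coefficients: a = [4, 1], b = [1, 1]. c[0] = 4×1 = 4; c[1] = 4×1 + 1×1 = 5; c[2] = 1×1 = 1. Result coefficients: [4, 5, 1] → 4 + 5t + t^2

4 + 5t + t^2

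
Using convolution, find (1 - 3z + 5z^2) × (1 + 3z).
Ascending coefficients: a = [1, -3, 5], b = [1, 3]. c[0] = 1×1 = 1; c[1] = 1×3 + -3×1 = 0; c[2] = -3×3 + 5×1 = -4; c[3] = 5×3 = 15. Result coefficients: [1, 0, -4, 15] → 1 - 4z^2 + 15z^3

1 - 4z^2 + 15z^3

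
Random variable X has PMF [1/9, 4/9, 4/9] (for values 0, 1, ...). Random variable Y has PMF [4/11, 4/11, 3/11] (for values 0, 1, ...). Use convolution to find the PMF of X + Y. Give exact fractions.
P(X+Y=k) = Σ_i P(X=i)·P(Y=k-i) — a convolution of [1/9, 4/9, 4/9] and [4/11, 4/11, 3/11]. P(X+Y=0) = (1/9)×(4/11) = 4/99; P(X+Y=1) = (1/9)×(4/11) + (4/9)×(4/11) = 4/99 + 16/99 = 20/99; P(X+Y=2) = (1/9)×(3/11) + (4/9)×(4/11) + (4/9)×(4/11) = 1/33 + 16/99 + 16/99 = 35/99; P(X+Y=3) = (4/9)×(3/11) + (4/9)×(4/11) = 4/33 + 16/99 = 28/99; P(X+Y=4) = (4/9)×(3/11) = 4/33. PMF: [4/99, 20/99, 35/99, 28/99, 4/33] (sums to 1 ✓)

[4/99, 20/99, 35/99, 28/99, 4/33]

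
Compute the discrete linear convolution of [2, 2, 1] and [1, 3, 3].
y[0] = 2×1 = 2; y[1] = 2×3 + 2×1 = 8; y[2] = 2×3 + 2×3 + 1×1 = 13; y[3] = 2×3 + 1×3 = 9; y[4] = 1×3 = 3

[2, 8, 13, 9, 3]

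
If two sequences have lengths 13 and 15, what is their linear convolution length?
Linear/full convolution length: m + n - 1 = 13 + 15 - 1 = 27

27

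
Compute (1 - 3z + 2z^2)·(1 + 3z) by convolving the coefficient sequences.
Ascending coefficients: a = [1, -3, 2], b = [1, 3]. c[0] = 1×1 = 1; c[1] = 1×3 + -3×1 = 0; c[2] = -3×3 + 2×1 = -7; c[3] = 2×3 = 6. Result coefficients: [1, 0, -7, 6] → 1 - 7z^2 + 6z^3

1 - 7z^2 + 6z^3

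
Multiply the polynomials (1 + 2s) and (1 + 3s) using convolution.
Ascending coefficients: a = [1, 2], b = [1, 3]. c[0] = 1×1 = 1; c[1] = 1×3 + 2×1 = 5; c[2] = 2×3 = 6. Result coefficients: [1, 5, 6] → 1 + 5s + 6s^2

1 + 5s + 6s^2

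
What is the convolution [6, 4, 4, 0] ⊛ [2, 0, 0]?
y[0] = 6×2 = 12; y[1] = 6×0 + 4×2 = 8; y[2] = 6×0 + 4×0 + 4×2 = 8; y[3] = 4×0 + 4×0 + 0×2 = 0; y[4] = 4×0 + 0×0 = 0; y[5] = 0×0 = 0

[12, 8, 8, 0, 0, 0]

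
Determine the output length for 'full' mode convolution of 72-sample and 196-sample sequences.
Linear/full convolution length: m + n - 1 = 72 + 196 - 1 = 267

267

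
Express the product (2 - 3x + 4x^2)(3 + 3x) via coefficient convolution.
Ascending coefficients: a = [2, -3, 4], b = [3, 3]. c[0] = 2×3 = 6; c[1] = 2×3 + -3×3 = -3; c[2] = -3×3 + 4×3 = 3; c[3] = 4×3 = 12. Result coefficients: [6, -3, 3, 12] → 6 - 3x + 3x^2 + 12x^3

6 - 3x + 3x^2 + 12x^3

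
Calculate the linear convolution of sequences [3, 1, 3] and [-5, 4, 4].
y[0] = 3×-5 = -15; y[1] = 3×4 + 1×-5 = 7; y[2] = 3×4 + 1×4 + 3×-5 = 1; y[3] = 1×4 + 3×4 = 16; y[4] = 3×4 = 12

[-15, 7, 1, 16, 12]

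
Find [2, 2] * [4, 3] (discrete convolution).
y[0] = 2×4 = 8; y[1] = 2×3 + 2×4 = 14; y[2] = 2×3 = 6

[8, 14, 6]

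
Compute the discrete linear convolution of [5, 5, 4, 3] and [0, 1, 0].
y[0] = 5×0 = 0; y[1] = 5×1 + 5×0 = 5; y[2] = 5×0 + 5×1 + 4×0 = 5; y[3] = 5×0 + 4×1 + 3×0 = 4; y[4] = 4×0 + 3×1 = 3; y[5] = 3×0 = 0

[0, 5, 5, 4, 3, 0]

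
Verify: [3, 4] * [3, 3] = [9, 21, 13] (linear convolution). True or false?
Recompute linear convolution of [3, 4] and [3, 3]: y[0] = 3×3 = 9; y[1] = 3×3 + 4×3 = 21; y[2] = 4×3 = 12 → [9, 21, 12]. Compare to given [9, 21, 13]: they differ at index 2: given 13, correct 12, so answer: No

No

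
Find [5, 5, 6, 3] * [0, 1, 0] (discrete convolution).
y[0] = 5×0 = 0; y[1] = 5×1 + 5×0 = 5; y[2] = 5×0 + 5×1 + 6×0 = 5; y[3] = 5×0 + 6×1 + 3×0 = 6; y[4] = 6×0 + 3×1 = 3; y[5] = 3×0 = 0

[0, 5, 5, 6, 3, 0]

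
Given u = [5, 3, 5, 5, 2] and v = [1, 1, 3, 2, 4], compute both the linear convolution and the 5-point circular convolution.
Linear: y_lin[0] = 5×1 = 5; y_lin[1] = 5×1 + 3×1 = 8; y_lin[2] = 5×3 + 3×1 + 5×1 = 23; y_lin[3] = 5×2 + 3×3 + 5×1 + 5×1 = 29; y_lin[4] = 5×4 + 3×2 + 5×3 + 5×1 + 2×1 = 48; y_lin[5] = 3×4 + 5×2 + 5×3 + 2×1 = 39; y_lin[6] = 5×4 + 5×2 + 2×3 = 36; y_lin[7] = 5×4 + 2×2 = 24; y_lin[8] = 2×4 = 8 → [5, 8, 23, 29, 48, 39, 36, 24, 8]. Circular (length 5): y[0] = 5×1 + 3×4 + 5×2 + 5×3 + 2×1 = 44; y[1] = 5×1 + 3×1 + 5×4 + 5×2 + 2×3 = 44; y[2] = 5×3 + 3×1 + 5×1 + 5×4 + 2×2 = 47; y[3] = 5×2 + 3×3 + 5×1 + 5×1 + 2×4 = 37; y[4] = 5×4 + 3×2 + 5×3 + 5×1 + 2×1 = 48 → [44, 44, 47, 37, 48]

Linear: [5, 8, 23, 29, 48, 39, 36, 24, 8], Circular: [44, 44, 47, 37, 48]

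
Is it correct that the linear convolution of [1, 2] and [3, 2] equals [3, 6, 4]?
Recompute linear convolution of [1, 2] and [3, 2]: y[0] = 1×3 = 3; y[1] = 1×2 + 2×3 = 8; y[2] = 2×2 = 4 → [3, 8, 4]. Compare to given [3, 6, 4]: they differ at index 1: given 6, correct 8, so answer: No

No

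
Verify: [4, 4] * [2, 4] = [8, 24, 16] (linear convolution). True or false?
Recompute linear convolution of [4, 4] and [2, 4]: y[0] = 4×2 = 8; y[1] = 4×4 + 4×2 = 24; y[2] = 4×4 = 16 → [8, 24, 16]. Given [8, 24, 16] matches, so answer: Yes

Yes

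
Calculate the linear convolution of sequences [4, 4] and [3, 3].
y[0] = 4×3 = 12; y[1] = 4×3 + 4×3 = 24; y[2] = 4×3 = 12

[12, 24, 12]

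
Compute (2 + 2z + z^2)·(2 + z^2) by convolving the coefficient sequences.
Ascending coefficients: a = [2, 2, 1], b = [2, 0, 1]. c[0] = 2×2 = 4; c[1] = 2×0 + 2×2 = 4; c[2] = 2×1 + 2×0 + 1×2 = 4; c[3] = 2×1 + 1×0 = 2; c[4] = 1×1 = 1. Result coefficients: [4, 4, 4, 2, 1] → 4 + 4z + 4z^2 + 2z^3 + z^4

4 + 4z + 4z^2 + 2z^3 + z^4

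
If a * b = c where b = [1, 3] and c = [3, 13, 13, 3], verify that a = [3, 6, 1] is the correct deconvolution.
Forward-compute [3, 6, 1] * [1, 3]: c[0] = 3×1 = 3; c[1] = 3×3 + 6×1 = 15; c[2] = 6×3 + 1×1 = 19; c[3] = 1×3 = 3 → [3, 15, 19, 3]. Does not match given c = [3, 13, 13, 3].

Not verified. [3, 6, 1] * [1, 3] = [3, 15, 19, 3], which differs from [3, 13, 13, 3] at index 1.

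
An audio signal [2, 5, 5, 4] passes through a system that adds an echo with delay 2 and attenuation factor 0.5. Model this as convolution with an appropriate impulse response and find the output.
Direct-path + delayed-attenuated-path model → impulse response h = [1, 0, 0.5] (1 at lag 0, 0.5 at lag 2). Output y[n] = x[n] + 0.5·x[n - 2] (with x[n] = 0 outside 0..3): y[0] = 2 + 0.5×0 = 2; y[1] = 5 + 0.5×0 = 5; y[2] = 5 + 0.5×2 = 6.0; y[3] = 4 + 0.5×5 = 6.5; y[4] = 0 + 0.5×5 = 2.5; y[5] = 0 + 0.5×4 = 2.0. So y = [2, 5, 6.0, 6.5, 2.5, 2.0]

[2, 5, 6.0, 6.5, 2.5, 2.0]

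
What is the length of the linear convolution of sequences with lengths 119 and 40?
Linear/full convolution length: m + n - 1 = 119 + 40 - 1 = 158

158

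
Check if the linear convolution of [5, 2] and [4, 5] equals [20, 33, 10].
Recompute linear convolution of [5, 2] and [4, 5]: y[0] = 5×4 = 20; y[1] = 5×5 + 2×4 = 33; y[2] = 2×5 = 10 → [20, 33, 10]. Given [20, 33, 10] matches, so answer: Yes

Yes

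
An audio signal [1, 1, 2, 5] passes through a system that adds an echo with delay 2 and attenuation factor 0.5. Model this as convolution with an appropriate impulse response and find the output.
Direct-path + delayed-attenuated-path model → impulse response h = [1, 0, 0.5] (1 at lag 0, 0.5 at lag 2). Output y[n] = x[n] + 0.5·x[n - 2] (with x[n] = 0 outside 0..3): y[0] = 1 + 0.5×0 = 1; y[1] = 1 + 0.5×0 = 1; y[2] = 2 + 0.5×1 = 2.5; y[3] = 5 + 0.5×1 = 5.5; y[4] = 0 + 0.5×2 = 1.0; y[5] = 0 + 0.5×5 = 2.5. So y = [1, 1, 2.5, 5.5, 1.0, 2.5]

[1, 1, 2.5, 5.5, 1.0, 2.5]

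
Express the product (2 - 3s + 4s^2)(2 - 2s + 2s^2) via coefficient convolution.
Ascending coefficients: a = [2, -3, 4], b = [2, -2, 2]. c[0] = 2×2 = 4; c[1] = 2×-2 + -3×2 = -10; c[2] = 2×2 + -3×-2 + 4×2 = 18; c[3] = -3×2 + 4×-2 = -14; c[4] = 4×2 = 8. Result coefficients: [4, -10, 18, -14, 8] → 4 - 10s + 18s^2 - 14s^3 + 8s^4

4 - 10s + 18s^2 - 14s^3 + 8s^4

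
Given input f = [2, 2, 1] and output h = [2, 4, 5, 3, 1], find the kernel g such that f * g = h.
Output length 5 = len(f) + len(g) - 1 ⇒ len(g) = 3. Solve g forward using g[k] = (h[k] - Σ_{i≥1} f[i]·g[k-i]) / f[0]: g[0] = h[0] / f[0] = 2 / 2 = 1; g[1] = (h[1] - 2×1) / f[0] = (4 - 2×1) / 2 = 1; g[2] = (h[2] - 2×1 - 1×1) / f[0] = (5 - 2×1 - 1×1) / 2 = 1. So g = [1, 1, 1]. Forward-check [2, 2, 1] * [1, 1, 1]: h[0] = 2×1 = 2; h[1] = 2×1 + 2×1 = 4; h[2] = 2×1 + 2×1 + 1×1 = 5; h[3] = 2×1 + 1×1 = 3; h[4] = 1×1 = 1 → [2, 4, 5, 3, 1] ✓

[1, 1, 1]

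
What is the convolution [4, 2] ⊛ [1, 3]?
y[0] = 4×1 = 4; y[1] = 4×3 + 2×1 = 14; y[2] = 2×3 = 6

[4, 14, 6]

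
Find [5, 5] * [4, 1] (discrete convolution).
y[0] = 5×4 = 20; y[1] = 5×1 + 5×4 = 25; y[2] = 5×1 = 5

[20, 25, 5]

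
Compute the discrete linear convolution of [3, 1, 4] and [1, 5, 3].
y[0] = 3×1 = 3; y[1] = 3×5 + 1×1 = 16; y[2] = 3×3 + 1×5 + 4×1 = 18; y[3] = 1×3 + 4×5 = 23; y[4] = 4×3 = 12

[3, 16, 18, 23, 12]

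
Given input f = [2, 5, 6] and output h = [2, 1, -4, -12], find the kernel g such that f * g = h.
Output length 4 = len(f) + len(g) - 1 ⇒ len(g) = 2. Solve g forward using g[k] = (h[k] - Σ_{i≥1} f[i]·g[k-i]) / f[0]: g[0] = h[0] / f[0] = 2 / 2 = 1; g[1] = (h[1] - 5×1) / f[0] = (1 - 5×1) / 2 = -2. So g = [1, -2]. Forward-check [2, 5, 6] * [1, -2]: h[0] = 2×1 = 2; h[1] = 2×-2 + 5×1 = 1; h[2] = 5×-2 + 6×1 = -4; h[3] = 6×-2 = -12 → [2, 1, -4, -12] ✓

[1, -2]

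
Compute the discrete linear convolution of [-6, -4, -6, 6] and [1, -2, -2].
y[0] = -6×1 = -6; y[1] = -6×-2 + -4×1 = 8; y[2] = -6×-2 + -4×-2 + -6×1 = 14; y[3] = -4×-2 + -6×-2 + 6×1 = 26; y[4] = -6×-2 + 6×-2 = 0; y[5] = 6×-2 = -12

[-6, 8, 14, 26, 0, -12]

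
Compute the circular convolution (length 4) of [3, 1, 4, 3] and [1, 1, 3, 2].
Use y[k] = Σ_j f[j]·g[(k-j) mod 4]. y[0] = 3×1 + 1×2 + 4×3 + 3×1 = 20; y[1] = 3×1 + 1×1 + 4×2 + 3×3 = 21; y[2] = 3×3 + 1×1 + 4×1 + 3×2 = 20; y[3] = 3×2 + 1×3 + 4×1 + 3×1 = 16. Result: [20, 21, 20, 16]

[20, 21, 20, 16]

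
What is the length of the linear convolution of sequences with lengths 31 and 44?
Linear/full convolution length: m + n - 1 = 31 + 44 - 1 = 74

74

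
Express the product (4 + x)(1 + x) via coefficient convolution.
Ascending coefficients: a = [4, 1], b = [1, 1]. c[0] = 4×1 = 4; c[1] = 4×1 + 1×1 = 5; c[2] = 1×1 = 1. Result coefficients: [4, 5, 1] → 4 + 5x + x^2

4 + 5x + x^2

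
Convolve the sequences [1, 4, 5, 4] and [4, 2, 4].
y[0] = 1×4 = 4; y[1] = 1×2 + 4×4 = 18; y[2] = 1×4 + 4×2 + 5×4 = 32; y[3] = 4×4 + 5×2 + 4×4 = 42; y[4] = 5×4 + 4×2 = 28; y[5] = 4×4 = 16

[4, 18, 32, 42, 28, 16]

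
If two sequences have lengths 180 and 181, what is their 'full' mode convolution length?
Linear/full convolution length: m + n - 1 = 180 + 181 - 1 = 360

360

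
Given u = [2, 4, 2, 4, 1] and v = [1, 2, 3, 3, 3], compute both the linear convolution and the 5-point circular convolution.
Linear: y_lin[0] = 2×1 = 2; y_lin[1] = 2×2 + 4×1 = 8; y_lin[2] = 2×3 + 4×2 + 2×1 = 16; y_lin[3] = 2×3 + 4×3 + 2×2 + 4×1 = 26; y_lin[4] = 2×3 + 4×3 + 2×3 + 4×2 + 1×1 = 33; y_lin[5] = 4×3 + 2×3 + 4×3 + 1×2 = 32; y_lin[6] = 2×3 + 4×3 + 1×3 = 21; y_lin[7] = 4×3 + 1×3 = 15; y_lin[8] = 1×3 = 3 → [2, 8, 16, 26, 33, 32, 21, 15, 3]. Circular (length 5): y[0] = 2×1 + 4×3 + 2×3 + 4×3 + 1×2 = 34; y[1] = 2×2 + 4×1 + 2×3 + 4×3 + 1×3 = 29; y[2] = 2×3 + 4×2 + 2×1 + 4×3 + 1×3 = 31; y[3] = 2×3 + 4×3 + 2×2 + 4×1 + 1×3 = 29; y[4] = 2×3 + 4×3 + 2×3 + 4×2 + 1×1 = 33 → [34, 29, 31, 29, 33]

Linear: [2, 8, 16, 26, 33, 32, 21, 15, 3], Circular: [34, 29, 31, 29, 33]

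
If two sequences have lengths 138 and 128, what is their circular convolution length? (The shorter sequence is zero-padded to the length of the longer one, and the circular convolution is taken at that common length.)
Circular convolution (zero-padding the shorter input) has length max(m, n) = max(138, 128) = 138

138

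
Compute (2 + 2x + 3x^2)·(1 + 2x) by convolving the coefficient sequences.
Ascending coefficients: a = [2, 2, 3], b = [1, 2]. c[0] = 2×1 = 2; c[1] = 2×2 + 2×1 = 6; c[2] = 2×2 + 3×1 = 7; c[3] = 3×2 = 6. Result coefficients: [2, 6, 7, 6] → 2 + 6x + 7x^2 + 6x^3

2 + 6x + 7x^2 + 6x^3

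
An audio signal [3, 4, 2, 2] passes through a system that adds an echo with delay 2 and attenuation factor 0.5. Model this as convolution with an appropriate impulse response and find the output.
Direct-path + delayed-attenuated-path model → impulse response h = [1, 0, 0.5] (1 at lag 0, 0.5 at lag 2). Output y[n] = x[n] + 0.5·x[n - 2] (with x[n] = 0 outside 0..3): y[0] = 3 + 0.5×0 = 3; y[1] = 4 + 0.5×0 = 4; y[2] = 2 + 0.5×3 = 3.5; y[3] = 2 + 0.5×4 = 4.0; y[4] = 0 + 0.5×2 = 1.0; y[5] = 0 + 0.5×2 = 1.0. So y = [3, 4, 3.5, 4.0, 1.0, 1.0]

[3, 4, 3.5, 4.0, 1.0, 1.0]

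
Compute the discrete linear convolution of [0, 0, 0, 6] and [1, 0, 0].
y[0] = 0×1 = 0; y[1] = 0×0 + 0×1 = 0; y[2] = 0×0 + 0×0 + 0×1 = 0; y[3] = 0×0 + 0×0 + 6×1 = 6; y[4] = 0×0 + 6×0 = 0; y[5] = 6×0 = 0

[0, 0, 0, 6, 0, 0]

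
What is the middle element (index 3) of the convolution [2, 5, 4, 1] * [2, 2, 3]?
Use y[k] = Σ_i a[i]·b[k-i] at k=3. y[3] = 5×3 + 4×2 + 1×2 = 25

25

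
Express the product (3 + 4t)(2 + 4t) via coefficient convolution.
Ascending coefficients: a = [3, 4], b = [2, 4]. c[0] = 3×2 = 6; c[1] = 3×4 + 4×2 = 20; c[2] = 4×4 = 16. Result coefficients: [6, 20, 16] → 6 + 20t + 16t^2

6 + 20t + 16t^2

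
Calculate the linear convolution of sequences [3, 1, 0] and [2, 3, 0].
y[0] = 3×2 = 6; y[1] = 3×3 + 1×2 = 11; y[2] = 3×0 + 1×3 + 0×2 = 3; y[3] = 1×0 + 0×3 = 0; y[4] = 0×0 = 0

[6, 11, 3, 0, 0]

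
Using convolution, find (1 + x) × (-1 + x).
Ascending coefficients: a = [1, 1], b = [-1, 1]. c[0] = 1×-1 = -1; c[1] = 1×1 + 1×-1 = 0; c[2] = 1×1 = 1. Result coefficients: [-1, 0, 1] → -1 + x^2

-1 + x^2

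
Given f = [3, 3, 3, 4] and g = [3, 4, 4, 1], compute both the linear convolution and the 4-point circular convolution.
Linear: y_lin[0] = 3×3 = 9; y_lin[1] = 3×4 + 3×3 = 21; y_lin[2] = 3×4 + 3×4 + 3×3 = 33; y_lin[3] = 3×1 + 3×4 + 3×4 + 4×3 = 39; y_lin[4] = 3×1 + 3×4 + 4×4 = 31; y_lin[5] = 3×1 + 4×4 = 19; y_lin[6] = 4×1 = 4 → [9, 21, 33, 39, 31, 19, 4]. Circular (length 4): y[0] = 3×3 + 3×1 + 3×4 + 4×4 = 40; y[1] = 3×4 + 3×3 + 3×1 + 4×4 = 40; y[2] = 3×4 + 3×4 + 3×3 + 4×1 = 37; y[3] = 3×1 + 3×4 + 3×4 + 4×3 = 39 → [40, 40, 37, 39]

Linear: [9, 21, 33, 39, 31, 19, 4], Circular: [40, 40, 37, 39]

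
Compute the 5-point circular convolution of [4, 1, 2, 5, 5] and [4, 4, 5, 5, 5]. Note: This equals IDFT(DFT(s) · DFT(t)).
Either evaluate y[k] = Σ_j s[j]·t[(k-j) mod 5] directly, or use IDFT(DFT(s) · DFT(t)). y[0] = 4×4 + 1×5 + 2×5 + 5×5 + 5×4 = 76; y[1] = 4×4 + 1×4 + 2×5 + 5×5 + 5×5 = 80; y[2] = 4×5 + 1×4 + 2×4 + 5×5 + 5×5 = 82; y[3] = 4×5 + 1×5 + 2×4 + 5×4 + 5×5 = 78; y[4] = 4×5 + 1×5 + 2×5 + 5×4 + 5×4 = 75. Result: [76, 80, 82, 78, 75]

[76, 80, 82, 78, 75]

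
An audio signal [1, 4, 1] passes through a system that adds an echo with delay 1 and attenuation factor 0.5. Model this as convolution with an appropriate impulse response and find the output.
Direct-path + delayed-attenuated-path model → impulse response h = [1, 0.5] (1 at lag 0, 0.5 at lag 1). Output y[n] = x[n] + 0.5·x[n - 1] (with x[n] = 0 outside 0..2): y[0] = 1 + 0.5×0 = 1; y[1] = 4 + 0.5×1 = 4.5; y[2] = 1 + 0.5×4 = 3.0; y[3] = 0 + 0.5×1 = 0.5. So y = [1, 4.5, 3.0, 0.5]

[1, 4.5, 3.0, 0.5]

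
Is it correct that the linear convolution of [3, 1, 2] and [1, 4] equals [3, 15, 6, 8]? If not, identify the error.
Recompute linear convolution of [3, 1, 2] and [1, 4]: y[0] = 3×1 = 3; y[1] = 3×4 + 1×1 = 13; y[2] = 1×4 + 2×1 = 6; y[3] = 2×4 = 8 → [3, 13, 6, 8]. Compare to given [3, 15, 6, 8]: they differ at index 1: given 15, correct 13, so answer: No

No. Error at index 1: given 15, correct 13.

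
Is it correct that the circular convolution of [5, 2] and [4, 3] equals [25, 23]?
Recompute circular convolution of [5, 2] and [4, 3]: y[0] = 5×4 + 2×3 = 26; y[1] = 5×3 + 2×4 = 23 → [26, 23]. Compare to given [25, 23]: they differ at index 0: given 25, correct 26, so answer: No

No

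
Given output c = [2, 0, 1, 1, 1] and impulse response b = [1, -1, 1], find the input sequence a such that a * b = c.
Deconvolve c=[2, 0, 1, 1, 1] by b=[1, -1, 1]. Since b[0]=1, solve forward: a[0] = c[0] / 1 = 2; a[1] = (c[1] - 2×-1) / 1 = 2; a[2] = (c[2] - 2×-1 - 2×1) / 1 = 1. So a = [2, 2, 1]. Check by forward convolution: c[0] = 2×1 = 2; c[1] = 2×-1 + 2×1 = 0; c[2] = 2×1 + 2×-1 + 1×1 = 1; c[3] = 2×1 + 1×-1 = 1; c[4] = 1×1 = 1

[2, 2, 1]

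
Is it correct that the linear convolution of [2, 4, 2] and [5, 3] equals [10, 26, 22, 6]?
Recompute linear convolution of [2, 4, 2] and [5, 3]: y[0] = 2×5 = 10; y[1] = 2×3 + 4×5 = 26; y[2] = 4×3 + 2×5 = 22; y[3] = 2×3 = 6 → [10, 26, 22, 6]. Given [10, 26, 22, 6] matches, so answer: Yes

Yes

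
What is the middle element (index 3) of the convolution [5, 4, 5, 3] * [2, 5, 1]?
Use y[k] = Σ_i a[i]·b[k-i] at k=3. y[3] = 4×1 + 5×5 + 3×2 = 35

35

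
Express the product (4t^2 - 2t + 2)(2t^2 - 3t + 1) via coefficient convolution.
Ascending coefficients: a = [2, -2, 4], b = [1, -3, 2]. c[0] = 2×1 = 2; c[1] = 2×-3 + -2×1 = -8; c[2] = 2×2 + -2×-3 + 4×1 = 14; c[3] = -2×2 + 4×-3 = -16; c[4] = 4×2 = 8. Result coefficients: [2, -8, 14, -16, 8] → 8t^4 - 16t^3 + 14t^2 - 8t + 2

8t^4 - 16t^3 + 14t^2 - 8t + 2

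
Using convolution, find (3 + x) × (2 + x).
Ascending coefficients: a = [3, 1], b = [2, 1]. c[0] = 3×2 = 6; c[1] = 3×1 + 1×2 = 5; c[2] = 1×1 = 1. Result coefficients: [6, 5, 1] → 6 + 5x + x^2

6 + 5x + x^2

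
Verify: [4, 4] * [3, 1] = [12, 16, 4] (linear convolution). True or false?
Recompute linear convolution of [4, 4] and [3, 1]: y[0] = 4×3 = 12; y[1] = 4×1 + 4×3 = 16; y[2] = 4×1 = 4 → [12, 16, 4]. Given [12, 16, 4] matches, so answer: Yes

Yes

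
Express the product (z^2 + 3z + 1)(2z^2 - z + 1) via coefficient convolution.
Ascending coefficients: a = [1, 3, 1], b = [1, -1, 2]. c[0] = 1×1 = 1; c[1] = 1×-1 + 3×1 = 2; c[2] = 1×2 + 3×-1 + 1×1 = 0; c[3] = 3×2 + 1×-1 = 5; c[4] = 1×2 = 2. Result coefficients: [1, 2, 0, 5, 2] → 2z^4 + 5z^3 + 2z + 1

2z^4 + 5z^3 + 2z + 1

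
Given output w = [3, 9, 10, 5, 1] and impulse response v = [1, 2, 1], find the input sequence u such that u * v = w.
Deconvolve w=[3, 9, 10, 5, 1] by v=[1, 2, 1]. Since v[0]=1, solve forward: u[0] = w[0] / 1 = 3; u[1] = (w[1] - 3×2) / 1 = 3; u[2] = (w[2] - 3×2 - 3×1) / 1 = 1. So u = [3, 3, 1]. Check by forward convolution: w[0] = 3×1 = 3; w[1] = 3×2 + 3×1 = 9; w[2] = 3×1 + 3×2 + 1×1 = 10; w[3] = 3×1 + 1×2 = 5; w[4] = 1×1 = 1

[3, 3, 1]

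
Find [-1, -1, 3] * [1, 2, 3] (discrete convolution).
y[0] = -1×1 = -1; y[1] = -1×2 + -1×1 = -3; y[2] = -1×3 + -1×2 + 3×1 = -2; y[3] = -1×3 + 3×2 = 3; y[4] = 3×3 = 9

[-1, -3, -2, 3, 9]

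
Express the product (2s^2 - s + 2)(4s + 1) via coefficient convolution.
Ascending coefficients: a = [2, -1, 2], b = [1, 4]. c[0] = 2×1 = 2; c[1] = 2×4 + -1×1 = 7; c[2] = -1×4 + 2×1 = -2; c[3] = 2×4 = 8. Result coefficients: [2, 7, -2, 8] → 8s^3 - 2s^2 + 7s + 2

8s^3 - 2s^2 + 7s + 2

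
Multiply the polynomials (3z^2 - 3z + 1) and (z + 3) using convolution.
Ascending coefficients: a = [1, -3, 3], b = [3, 1]. c[0] = 1×3 = 3; c[1] = 1×1 + -3×3 = -8; c[2] = -3×1 + 3×3 = 6; c[3] = 3×1 = 3. Result coefficients: [3, -8, 6, 3] → 3z^3 + 6z^2 - 8z + 3

3z^3 + 6z^2 - 8z + 3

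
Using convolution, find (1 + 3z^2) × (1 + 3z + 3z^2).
Ascending coefficients: a = [1, 0, 3], b = [1, 3, 3]. c[0] = 1×1 = 1; c[1] = 1×3 + 0×1 = 3; c[2] = 1×3 + 0×3 + 3×1 = 6; c[3] = 0×3 + 3×3 = 9; c[4] = 3×3 = 9. Result coefficients: [1, 3, 6, 9, 9] → 1 + 3z + 6z^2 + 9z^3 + 9z^4

1 + 3z + 6z^2 + 9z^3 + 9z^4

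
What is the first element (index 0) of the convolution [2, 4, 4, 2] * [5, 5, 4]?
Use y[k] = Σ_i a[i]·b[k-i] at k=0. y[0] = 2×5 = 10

10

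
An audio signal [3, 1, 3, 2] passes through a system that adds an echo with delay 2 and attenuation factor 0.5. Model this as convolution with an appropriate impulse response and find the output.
Direct-path + delayed-attenuated-path model → impulse response h = [1, 0, 0.5] (1 at lag 0, 0.5 at lag 2). Output y[n] = x[n] + 0.5·x[n - 2] (with x[n] = 0 outside 0..3): y[0] = 3 + 0.5×0 = 3; y[1] = 1 + 0.5×0 = 1; y[2] = 3 + 0.5×3 = 4.5; y[3] = 2 + 0.5×1 = 2.5; y[4] = 0 + 0.5×3 = 1.5; y[5] = 0 + 0.5×2 = 1.0. So y = [3, 1, 4.5, 2.5, 1.5, 1.0]

[3, 1, 4.5, 2.5, 1.5, 1.0]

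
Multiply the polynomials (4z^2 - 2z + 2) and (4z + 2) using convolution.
Ascending coefficients: a = [2, -2, 4], b = [2, 4]. c[0] = 2×2 = 4; c[1] = 2×4 + -2×2 = 4; c[2] = -2×4 + 4×2 = 0; c[3] = 4×4 = 16. Result coefficients: [4, 4, 0, 16] → 16z^3 + 4z + 4

16z^3 + 4z + 4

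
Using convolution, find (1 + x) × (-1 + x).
Ascending coefficients: a = [1, 1], b = [-1, 1]. c[0] = 1×-1 = -1; c[1] = 1×1 + 1×-1 = 0; c[2] = 1×1 = 1. Result coefficients: [-1, 0, 1] → -1 + x^2

-1 + x^2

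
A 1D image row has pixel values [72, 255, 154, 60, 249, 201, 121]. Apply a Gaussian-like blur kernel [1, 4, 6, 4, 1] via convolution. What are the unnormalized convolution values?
Convolve image row [72, 255, 154, 60, 249, 201, 121] with kernel [1, 4, 6, 4, 1]: y[0] = 72×1 = 72; y[1] = 72×4 + 255×1 = 543; y[2] = 72×6 + 255×4 + 154×1 = 1606; y[3] = 72×4 + 255×6 + 154×4 + 60×1 = 2494; y[4] = 72×1 + 255×4 + 154×6 + 60×4 + 249×1 = 2505; y[5] = 255×1 + 154×4 + 60×6 + 249×4 + 201×1 = 2428; y[6] = 154×1 + 60×4 + 249×6 + 201×4 + 121×1 = 2813; y[7] = 60×1 + 249×4 + 201×6 + 121×4 = 2746; y[8] = 249×1 + 201×4 + 121×6 = 1779; y[9] = 201×1 + 121×4 = 685; y[10] = 121×1 = 121 → [72, 543, 1606, 2494, 2505, 2428, 2813, 2746, 1779, 685, 121]. Normalization factor = sum(kernel) = 16.

[72, 543, 1606, 2494, 2505, 2428, 2813, 2746, 1779, 685, 121]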